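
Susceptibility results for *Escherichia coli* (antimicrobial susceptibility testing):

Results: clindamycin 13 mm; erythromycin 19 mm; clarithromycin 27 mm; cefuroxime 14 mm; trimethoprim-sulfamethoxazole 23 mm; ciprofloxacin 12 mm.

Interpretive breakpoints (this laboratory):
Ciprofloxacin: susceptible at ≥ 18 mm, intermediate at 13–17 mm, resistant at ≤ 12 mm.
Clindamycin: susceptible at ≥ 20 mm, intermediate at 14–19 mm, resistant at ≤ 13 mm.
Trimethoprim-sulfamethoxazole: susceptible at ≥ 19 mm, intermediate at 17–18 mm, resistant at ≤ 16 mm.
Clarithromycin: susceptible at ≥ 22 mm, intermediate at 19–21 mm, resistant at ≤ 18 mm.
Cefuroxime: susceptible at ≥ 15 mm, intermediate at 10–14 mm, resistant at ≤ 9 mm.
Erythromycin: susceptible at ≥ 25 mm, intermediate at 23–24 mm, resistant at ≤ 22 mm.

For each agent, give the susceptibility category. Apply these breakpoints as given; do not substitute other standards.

R, R, S, I, S, R

Clindamycin (13 mm) ≤ 13 mm → Resistant
Erythromycin 19 mm: ≤ 22 mm ⇒ R
Clarithromycin 27 mm: ≥ 22 mm → susceptible
Cefuroxime 14 mm: in 10–14 mm ⇒ intermediate
Trimethoprim-sulfamethoxazole (23 mm) ≥ 19 mm ⇒ S
Ciprofloxacin (12 mm) ≤ 12 mm — R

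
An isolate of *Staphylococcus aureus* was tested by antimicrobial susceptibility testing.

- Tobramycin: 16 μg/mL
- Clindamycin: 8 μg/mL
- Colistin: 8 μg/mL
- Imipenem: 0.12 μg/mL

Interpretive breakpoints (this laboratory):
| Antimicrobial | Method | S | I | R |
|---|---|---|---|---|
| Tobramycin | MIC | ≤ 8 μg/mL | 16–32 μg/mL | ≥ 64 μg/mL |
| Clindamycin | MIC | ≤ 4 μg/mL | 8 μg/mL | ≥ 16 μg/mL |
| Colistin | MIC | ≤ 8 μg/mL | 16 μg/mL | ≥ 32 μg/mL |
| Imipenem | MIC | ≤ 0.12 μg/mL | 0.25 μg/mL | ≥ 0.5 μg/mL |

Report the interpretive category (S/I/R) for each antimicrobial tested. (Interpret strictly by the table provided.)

I, I, S, S

Tobramycin 16 μg/mL: in 16–32 μg/mL ⇒ intermediate
Clindamycin 8 μg/mL: = 8 μg/mL → intermediate
Colistin 8 μg/mL: ≤ 8 μg/mL → S
Imipenem (0.12 μg/mL) ≤ 0.12 μg/mL — susceptible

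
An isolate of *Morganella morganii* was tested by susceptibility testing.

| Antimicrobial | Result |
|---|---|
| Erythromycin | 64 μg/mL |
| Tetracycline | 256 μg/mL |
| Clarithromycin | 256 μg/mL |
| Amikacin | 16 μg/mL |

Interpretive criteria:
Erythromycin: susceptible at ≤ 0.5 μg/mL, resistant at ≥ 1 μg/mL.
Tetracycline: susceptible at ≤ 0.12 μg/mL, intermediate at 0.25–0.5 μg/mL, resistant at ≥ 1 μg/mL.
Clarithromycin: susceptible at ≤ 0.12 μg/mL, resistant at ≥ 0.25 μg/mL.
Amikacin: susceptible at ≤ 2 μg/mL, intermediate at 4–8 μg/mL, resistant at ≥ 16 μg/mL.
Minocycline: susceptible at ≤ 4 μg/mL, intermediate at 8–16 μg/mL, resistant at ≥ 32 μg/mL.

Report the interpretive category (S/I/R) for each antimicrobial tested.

Erythromycin (64 μg/mL) ≥ 1 μg/mL — resistant
Tetracycline: 256 μg/mL is ≥ 1 μg/mL ⇒ R
Clarithromycin: 256 μg/mL is ≥ 0.25 μg/mL → Resistant
Amikacin (16 μg/mL) ≥ 16 μg/mL — R

R, R, R, R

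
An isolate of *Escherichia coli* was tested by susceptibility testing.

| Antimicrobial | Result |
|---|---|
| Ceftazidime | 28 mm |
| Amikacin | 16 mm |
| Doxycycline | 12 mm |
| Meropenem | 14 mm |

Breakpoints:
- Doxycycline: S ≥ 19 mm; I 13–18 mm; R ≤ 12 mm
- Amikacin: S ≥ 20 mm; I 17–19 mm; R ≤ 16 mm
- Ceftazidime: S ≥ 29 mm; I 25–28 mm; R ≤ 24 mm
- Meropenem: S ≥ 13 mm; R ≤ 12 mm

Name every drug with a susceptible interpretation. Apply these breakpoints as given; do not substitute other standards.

Ceftazidime 28 mm: in 25–28 mm ⇒ Intermediate
Amikacin (16 mm) ≤ 16 mm ⇒ R
Doxycycline (12 mm) ≤ 12 mm — Resistant
Meropenem: 14 mm is ≥ 13 mm — S

meropenem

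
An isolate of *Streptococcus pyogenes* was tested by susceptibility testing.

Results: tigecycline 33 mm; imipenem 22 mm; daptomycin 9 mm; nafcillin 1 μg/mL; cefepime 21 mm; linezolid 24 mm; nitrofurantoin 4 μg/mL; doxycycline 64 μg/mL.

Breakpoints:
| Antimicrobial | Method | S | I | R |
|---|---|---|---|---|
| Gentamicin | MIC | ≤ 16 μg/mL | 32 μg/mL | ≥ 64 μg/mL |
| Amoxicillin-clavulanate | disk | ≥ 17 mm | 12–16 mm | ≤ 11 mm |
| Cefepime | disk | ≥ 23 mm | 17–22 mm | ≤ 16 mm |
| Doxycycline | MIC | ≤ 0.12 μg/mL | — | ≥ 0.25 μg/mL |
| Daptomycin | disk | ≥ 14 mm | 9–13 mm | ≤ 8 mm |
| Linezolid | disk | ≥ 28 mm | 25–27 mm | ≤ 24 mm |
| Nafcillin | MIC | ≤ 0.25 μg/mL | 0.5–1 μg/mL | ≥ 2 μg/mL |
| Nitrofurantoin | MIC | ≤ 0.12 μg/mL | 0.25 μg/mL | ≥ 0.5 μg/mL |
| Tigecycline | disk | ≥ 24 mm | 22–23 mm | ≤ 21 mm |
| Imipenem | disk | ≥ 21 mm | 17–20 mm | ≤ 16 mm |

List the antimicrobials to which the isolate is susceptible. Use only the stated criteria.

tigecycline, imipenem

Tigecycline (33 mm) ≥ 24 mm ⇒ S
Imipenem 22 mm: ≥ 21 mm — S
Daptomycin 9 mm: in 9–13 mm ⇒ intermediate
Nafcillin (1 μg/mL) in 0.5–1 μg/mL ⇒ Intermediate
Cefepime (21 mm) in 17–22 mm → intermediate
Linezolid (24 mm) ≤ 24 mm ⇒ resistant
Nitrofurantoin (4 μg/mL) ≥ 0.5 μg/mL → R
Doxycycline (64 μg/mL) ≥ 0.25 μg/mL ⇒ R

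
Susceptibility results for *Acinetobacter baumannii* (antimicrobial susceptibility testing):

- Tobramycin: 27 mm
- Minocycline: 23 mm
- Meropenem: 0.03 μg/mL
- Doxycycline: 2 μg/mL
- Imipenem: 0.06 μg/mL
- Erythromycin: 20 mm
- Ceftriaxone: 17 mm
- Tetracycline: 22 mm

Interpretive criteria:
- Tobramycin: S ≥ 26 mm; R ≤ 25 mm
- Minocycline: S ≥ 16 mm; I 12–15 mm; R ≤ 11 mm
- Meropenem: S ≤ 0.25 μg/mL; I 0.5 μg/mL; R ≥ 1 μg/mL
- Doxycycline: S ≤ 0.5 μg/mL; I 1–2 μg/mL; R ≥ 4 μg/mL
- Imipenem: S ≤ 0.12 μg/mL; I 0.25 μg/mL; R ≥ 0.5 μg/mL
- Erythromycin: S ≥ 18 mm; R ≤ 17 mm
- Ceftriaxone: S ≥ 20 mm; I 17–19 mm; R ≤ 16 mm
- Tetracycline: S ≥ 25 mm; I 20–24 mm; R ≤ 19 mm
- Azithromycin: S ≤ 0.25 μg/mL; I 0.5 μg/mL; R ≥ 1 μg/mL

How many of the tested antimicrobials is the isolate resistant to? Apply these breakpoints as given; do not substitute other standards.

Tobramycin (27 mm) ≥ 26 mm → S
Minocycline (23 mm) ≥ 16 mm → S
Meropenem 0.03 μg/mL: ≤ 0.25 μg/mL → susceptible
Doxycycline 2 μg/mL: in 1–2 μg/mL → Intermediate
Imipenem 0.06 μg/mL: ≤ 0.12 μg/mL ⇒ susceptible
Erythromycin 20 mm: ≥ 18 mm ⇒ S
Ceftriaxone 17 mm: in 17–19 mm ⇒ I
Tetracycline (22 mm) in 20–24 mm — intermediate
Resistant: 0

0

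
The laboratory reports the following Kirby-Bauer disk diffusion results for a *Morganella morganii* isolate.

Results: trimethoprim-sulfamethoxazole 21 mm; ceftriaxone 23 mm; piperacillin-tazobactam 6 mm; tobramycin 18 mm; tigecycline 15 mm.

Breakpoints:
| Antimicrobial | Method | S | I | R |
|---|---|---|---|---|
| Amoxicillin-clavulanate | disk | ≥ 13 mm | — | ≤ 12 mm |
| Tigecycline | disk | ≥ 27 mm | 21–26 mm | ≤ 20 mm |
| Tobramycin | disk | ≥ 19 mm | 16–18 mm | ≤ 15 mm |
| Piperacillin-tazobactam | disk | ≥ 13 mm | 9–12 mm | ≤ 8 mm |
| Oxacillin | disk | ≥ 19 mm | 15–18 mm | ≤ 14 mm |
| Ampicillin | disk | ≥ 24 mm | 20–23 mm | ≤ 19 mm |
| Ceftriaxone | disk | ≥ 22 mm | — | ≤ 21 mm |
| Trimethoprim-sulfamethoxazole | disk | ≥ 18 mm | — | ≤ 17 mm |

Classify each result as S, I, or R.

Trimethoprim-sulfamethoxazole 21 mm: ≥ 18 mm → susceptible
Ceftriaxone (23 mm) ≥ 22 mm ⇒ Susceptible
Piperacillin-tazobactam (6 mm) ≤ 8 mm — resistant
Tobramycin: 18 mm is in 16–18 mm ⇒ I
Tigecycline (15 mm) ≤ 20 mm — Resistant

S, S, R, I, R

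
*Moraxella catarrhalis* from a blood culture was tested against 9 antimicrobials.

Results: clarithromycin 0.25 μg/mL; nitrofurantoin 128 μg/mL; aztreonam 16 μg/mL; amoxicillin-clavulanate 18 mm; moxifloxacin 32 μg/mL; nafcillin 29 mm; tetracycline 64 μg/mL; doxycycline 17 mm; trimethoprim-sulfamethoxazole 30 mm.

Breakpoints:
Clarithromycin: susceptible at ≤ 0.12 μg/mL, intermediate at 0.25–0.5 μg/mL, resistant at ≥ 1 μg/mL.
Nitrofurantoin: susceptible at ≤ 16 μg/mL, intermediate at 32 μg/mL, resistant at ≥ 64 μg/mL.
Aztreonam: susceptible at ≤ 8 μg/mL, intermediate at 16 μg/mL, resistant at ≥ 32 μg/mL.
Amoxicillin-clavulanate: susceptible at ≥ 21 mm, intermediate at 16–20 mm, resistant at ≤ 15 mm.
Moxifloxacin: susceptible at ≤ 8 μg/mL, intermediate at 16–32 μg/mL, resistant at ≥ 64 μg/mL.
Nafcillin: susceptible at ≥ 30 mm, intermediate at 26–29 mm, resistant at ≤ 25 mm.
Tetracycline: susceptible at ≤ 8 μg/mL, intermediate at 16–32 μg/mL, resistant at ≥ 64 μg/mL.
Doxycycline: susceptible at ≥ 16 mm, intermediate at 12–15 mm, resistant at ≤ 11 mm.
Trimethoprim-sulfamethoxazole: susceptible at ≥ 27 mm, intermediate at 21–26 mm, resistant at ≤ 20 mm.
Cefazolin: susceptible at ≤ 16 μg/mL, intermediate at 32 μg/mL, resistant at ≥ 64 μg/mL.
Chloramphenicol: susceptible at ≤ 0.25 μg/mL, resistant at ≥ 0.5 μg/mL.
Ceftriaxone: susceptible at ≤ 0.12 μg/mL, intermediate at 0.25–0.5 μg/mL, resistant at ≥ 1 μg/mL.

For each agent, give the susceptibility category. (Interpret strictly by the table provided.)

I, R, I, I, I, I, R, S, S

Clarithromycin: 0.25 μg/mL is in 0.25–0.5 μg/mL — I
Nitrofurantoin 128 μg/mL: ≥ 64 μg/mL — resistant
Aztreonam (16 μg/mL) = 16 μg/mL ⇒ I
Amoxicillin-clavulanate 18 mm: in 16–20 mm ⇒ intermediate
Moxifloxacin 32 μg/mL: in 16–32 μg/mL — intermediate
Nafcillin (29 mm) in 26–29 mm ⇒ I
Tetracycline (64 μg/mL) ≥ 64 μg/mL → R
Doxycycline 17 mm: ≥ 16 mm ⇒ Susceptible
Trimethoprim-sulfamethoxazole 30 mm: ≥ 27 mm ⇒ Susceptible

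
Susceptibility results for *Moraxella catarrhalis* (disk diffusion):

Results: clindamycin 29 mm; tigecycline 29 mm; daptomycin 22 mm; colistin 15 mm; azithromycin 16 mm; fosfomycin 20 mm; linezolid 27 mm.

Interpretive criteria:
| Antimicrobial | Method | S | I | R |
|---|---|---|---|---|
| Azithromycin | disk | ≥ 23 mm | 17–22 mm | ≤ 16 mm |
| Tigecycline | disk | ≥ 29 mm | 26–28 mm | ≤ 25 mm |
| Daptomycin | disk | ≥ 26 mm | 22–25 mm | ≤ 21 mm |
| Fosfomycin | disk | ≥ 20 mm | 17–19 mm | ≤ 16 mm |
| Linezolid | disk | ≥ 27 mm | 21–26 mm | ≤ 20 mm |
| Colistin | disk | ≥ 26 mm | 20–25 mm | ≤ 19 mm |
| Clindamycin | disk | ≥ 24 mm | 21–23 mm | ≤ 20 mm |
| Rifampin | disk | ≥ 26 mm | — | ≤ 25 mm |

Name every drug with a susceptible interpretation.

clindamycin, tigecycline, fosfomycin, linezolid

Clindamycin: 29 mm is ≥ 24 mm ⇒ Susceptible
Tigecycline: 29 mm is ≥ 29 mm — S
Daptomycin (22 mm) in 22–25 mm ⇒ I
Colistin 15 mm: ≤ 19 mm — R
Azithromycin 16 mm: ≤ 16 mm — R
Fosfomycin (20 mm) ≥ 20 mm → Susceptible
Linezolid (27 mm) ≥ 27 mm → Susceptible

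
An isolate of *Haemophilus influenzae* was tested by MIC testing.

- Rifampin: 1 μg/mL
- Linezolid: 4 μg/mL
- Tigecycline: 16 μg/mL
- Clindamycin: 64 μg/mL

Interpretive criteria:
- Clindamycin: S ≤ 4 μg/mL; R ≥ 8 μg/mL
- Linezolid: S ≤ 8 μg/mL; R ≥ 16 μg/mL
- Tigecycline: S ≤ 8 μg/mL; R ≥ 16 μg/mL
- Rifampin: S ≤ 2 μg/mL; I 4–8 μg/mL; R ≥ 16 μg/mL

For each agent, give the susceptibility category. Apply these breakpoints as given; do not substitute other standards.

S, S, R, R

Rifampin (1 μg/mL) ≤ 2 μg/mL — susceptible
Linezolid 4 μg/mL: ≤ 8 μg/mL ⇒ Susceptible
Tigecycline: 16 μg/mL is ≥ 16 μg/mL ⇒ R
Clindamycin (64 μg/mL) ≥ 8 μg/mL — resistant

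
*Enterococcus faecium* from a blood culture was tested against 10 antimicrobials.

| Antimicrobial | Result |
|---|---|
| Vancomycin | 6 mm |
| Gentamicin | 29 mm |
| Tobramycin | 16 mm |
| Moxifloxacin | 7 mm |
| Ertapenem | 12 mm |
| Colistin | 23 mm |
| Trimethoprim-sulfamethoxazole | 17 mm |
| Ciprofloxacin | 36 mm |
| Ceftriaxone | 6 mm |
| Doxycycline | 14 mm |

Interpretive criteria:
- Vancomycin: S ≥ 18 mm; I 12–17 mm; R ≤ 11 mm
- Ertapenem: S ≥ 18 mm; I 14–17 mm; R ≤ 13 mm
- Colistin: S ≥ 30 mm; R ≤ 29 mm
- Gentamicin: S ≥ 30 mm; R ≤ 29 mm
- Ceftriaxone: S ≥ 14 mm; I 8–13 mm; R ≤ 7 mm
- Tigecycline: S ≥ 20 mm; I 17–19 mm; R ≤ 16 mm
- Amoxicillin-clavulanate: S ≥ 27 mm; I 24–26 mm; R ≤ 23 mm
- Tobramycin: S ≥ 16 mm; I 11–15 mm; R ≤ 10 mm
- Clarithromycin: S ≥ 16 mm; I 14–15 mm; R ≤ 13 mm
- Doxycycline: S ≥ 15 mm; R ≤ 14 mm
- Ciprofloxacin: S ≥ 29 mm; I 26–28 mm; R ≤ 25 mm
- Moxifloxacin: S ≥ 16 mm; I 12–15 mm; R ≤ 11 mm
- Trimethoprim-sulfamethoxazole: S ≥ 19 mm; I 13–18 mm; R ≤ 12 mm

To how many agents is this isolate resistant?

Vancomycin (6 mm) ≤ 11 mm — resistant
Gentamicin: 29 mm is ≤ 29 mm — Resistant
Tobramycin 16 mm: ≥ 16 mm → Susceptible
Moxifloxacin (7 mm) ≤ 11 mm → Resistant
Ertapenem: 12 mm is ≤ 13 mm — R
Colistin: 23 mm is ≤ 29 mm → R
Trimethoprim-sulfamethoxazole: 17 mm is in 13–18 mm ⇒ Intermediate
Ciprofloxacin: 36 mm is ≥ 29 mm ⇒ S
Ceftriaxone: 6 mm is ≤ 7 mm ⇒ Resistant
Doxycycline 14 mm: ≤ 14 mm → resistant
Resistant: 7

7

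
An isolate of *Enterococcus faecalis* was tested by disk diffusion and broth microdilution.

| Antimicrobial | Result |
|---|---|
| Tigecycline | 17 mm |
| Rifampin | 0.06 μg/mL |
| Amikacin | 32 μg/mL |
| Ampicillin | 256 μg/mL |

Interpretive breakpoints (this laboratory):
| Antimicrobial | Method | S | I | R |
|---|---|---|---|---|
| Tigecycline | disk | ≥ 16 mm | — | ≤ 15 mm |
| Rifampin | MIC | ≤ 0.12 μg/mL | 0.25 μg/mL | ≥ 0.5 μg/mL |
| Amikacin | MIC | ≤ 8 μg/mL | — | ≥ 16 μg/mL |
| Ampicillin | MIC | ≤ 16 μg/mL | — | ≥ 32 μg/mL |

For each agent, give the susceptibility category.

S, S, R, R

Tigecycline 17 mm: ≥ 16 mm → susceptible
Rifampin: 0.06 μg/mL is ≤ 0.12 μg/mL — S
Amikacin 32 μg/mL: ≥ 16 μg/mL — resistant
Ampicillin (256 μg/mL) ≥ 32 μg/mL → R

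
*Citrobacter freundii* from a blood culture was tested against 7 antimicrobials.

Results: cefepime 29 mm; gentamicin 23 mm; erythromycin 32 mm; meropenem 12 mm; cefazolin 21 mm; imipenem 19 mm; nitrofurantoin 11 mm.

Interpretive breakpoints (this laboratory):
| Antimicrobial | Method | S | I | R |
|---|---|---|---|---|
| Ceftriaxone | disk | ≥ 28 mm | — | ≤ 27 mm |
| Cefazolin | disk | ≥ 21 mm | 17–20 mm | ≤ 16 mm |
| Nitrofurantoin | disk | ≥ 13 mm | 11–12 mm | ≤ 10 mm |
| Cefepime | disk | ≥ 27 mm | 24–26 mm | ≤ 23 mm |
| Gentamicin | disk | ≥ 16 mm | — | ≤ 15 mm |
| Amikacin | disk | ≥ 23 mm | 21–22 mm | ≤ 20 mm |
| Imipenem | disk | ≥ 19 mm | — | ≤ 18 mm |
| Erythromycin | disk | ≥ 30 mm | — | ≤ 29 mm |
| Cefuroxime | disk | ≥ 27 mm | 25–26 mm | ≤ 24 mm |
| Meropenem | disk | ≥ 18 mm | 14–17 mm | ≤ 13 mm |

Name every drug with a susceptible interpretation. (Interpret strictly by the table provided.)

Cefepime: 29 mm is ≥ 27 mm → susceptible
Gentamicin 23 mm: ≥ 16 mm — Susceptible
Erythromycin: 32 mm is ≥ 30 mm ⇒ Susceptible
Meropenem 12 mm: ≤ 13 mm → resistant
Cefazolin: 21 mm is ≥ 21 mm ⇒ S
Imipenem 19 mm: ≥ 19 mm → susceptible
Nitrofurantoin (11 mm) in 11–12 mm → I

cefepime, gentamicin, erythromycin, cefazolin, imipenem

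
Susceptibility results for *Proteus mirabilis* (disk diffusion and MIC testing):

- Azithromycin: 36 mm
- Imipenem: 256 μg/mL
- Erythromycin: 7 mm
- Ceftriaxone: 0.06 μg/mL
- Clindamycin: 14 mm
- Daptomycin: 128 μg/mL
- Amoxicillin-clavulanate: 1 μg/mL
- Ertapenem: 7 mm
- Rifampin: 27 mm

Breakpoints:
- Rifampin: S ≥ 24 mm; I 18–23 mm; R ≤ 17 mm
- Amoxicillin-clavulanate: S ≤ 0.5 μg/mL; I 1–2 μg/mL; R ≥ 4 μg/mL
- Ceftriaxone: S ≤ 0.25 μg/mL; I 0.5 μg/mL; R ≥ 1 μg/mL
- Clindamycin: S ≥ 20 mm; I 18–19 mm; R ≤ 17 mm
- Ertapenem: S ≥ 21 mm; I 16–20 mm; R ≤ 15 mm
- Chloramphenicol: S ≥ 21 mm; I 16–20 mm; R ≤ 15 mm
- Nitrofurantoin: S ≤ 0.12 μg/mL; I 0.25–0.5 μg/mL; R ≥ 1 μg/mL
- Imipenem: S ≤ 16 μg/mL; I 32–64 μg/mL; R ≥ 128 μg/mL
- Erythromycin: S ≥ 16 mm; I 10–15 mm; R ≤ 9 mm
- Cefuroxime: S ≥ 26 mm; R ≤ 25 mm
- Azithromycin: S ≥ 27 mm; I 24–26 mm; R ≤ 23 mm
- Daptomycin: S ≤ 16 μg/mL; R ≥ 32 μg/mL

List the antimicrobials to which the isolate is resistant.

Azithromycin 36 mm: ≥ 27 mm → susceptible
Imipenem: 256 μg/mL is ≥ 128 μg/mL → Resistant
Erythromycin: 7 mm is ≤ 9 mm → R
Ceftriaxone (0.06 μg/mL) ≤ 0.25 μg/mL → Susceptible
Clindamycin 14 mm: ≤ 17 mm → resistant
Daptomycin 128 μg/mL: ≥ 32 μg/mL ⇒ R
Amoxicillin-clavulanate: 1 μg/mL is in 1–2 μg/mL → I
Ertapenem: 7 mm is ≤ 15 mm → R
Rifampin (27 mm) ≥ 24 mm → susceptible

imipenem, erythromycin, clindamycin, daptomycin, ertapenem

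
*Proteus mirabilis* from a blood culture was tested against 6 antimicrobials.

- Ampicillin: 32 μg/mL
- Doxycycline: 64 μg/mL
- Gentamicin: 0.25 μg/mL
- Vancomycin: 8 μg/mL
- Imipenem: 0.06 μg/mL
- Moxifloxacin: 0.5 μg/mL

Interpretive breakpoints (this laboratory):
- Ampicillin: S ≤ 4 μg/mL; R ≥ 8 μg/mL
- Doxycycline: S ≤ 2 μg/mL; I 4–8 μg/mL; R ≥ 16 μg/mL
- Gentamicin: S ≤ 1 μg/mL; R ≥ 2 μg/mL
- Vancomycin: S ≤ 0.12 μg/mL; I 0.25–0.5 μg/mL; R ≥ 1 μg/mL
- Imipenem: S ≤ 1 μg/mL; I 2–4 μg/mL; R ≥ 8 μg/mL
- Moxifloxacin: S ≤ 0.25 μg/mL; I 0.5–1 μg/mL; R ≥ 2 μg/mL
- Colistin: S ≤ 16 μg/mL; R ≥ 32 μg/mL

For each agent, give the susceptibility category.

Ampicillin: 32 μg/mL is ≥ 8 μg/mL — Resistant
Doxycycline 64 μg/mL: ≥ 16 μg/mL ⇒ Resistant
Gentamicin: 0.25 μg/mL is ≤ 1 μg/mL — Susceptible
Vancomycin 8 μg/mL: ≥ 1 μg/mL — resistant
Imipenem: 0.06 μg/mL is ≤ 1 μg/mL → susceptible
Moxifloxacin 0.5 μg/mL: in 0.5–1 μg/mL ⇒ I

R, R, S, R, S, I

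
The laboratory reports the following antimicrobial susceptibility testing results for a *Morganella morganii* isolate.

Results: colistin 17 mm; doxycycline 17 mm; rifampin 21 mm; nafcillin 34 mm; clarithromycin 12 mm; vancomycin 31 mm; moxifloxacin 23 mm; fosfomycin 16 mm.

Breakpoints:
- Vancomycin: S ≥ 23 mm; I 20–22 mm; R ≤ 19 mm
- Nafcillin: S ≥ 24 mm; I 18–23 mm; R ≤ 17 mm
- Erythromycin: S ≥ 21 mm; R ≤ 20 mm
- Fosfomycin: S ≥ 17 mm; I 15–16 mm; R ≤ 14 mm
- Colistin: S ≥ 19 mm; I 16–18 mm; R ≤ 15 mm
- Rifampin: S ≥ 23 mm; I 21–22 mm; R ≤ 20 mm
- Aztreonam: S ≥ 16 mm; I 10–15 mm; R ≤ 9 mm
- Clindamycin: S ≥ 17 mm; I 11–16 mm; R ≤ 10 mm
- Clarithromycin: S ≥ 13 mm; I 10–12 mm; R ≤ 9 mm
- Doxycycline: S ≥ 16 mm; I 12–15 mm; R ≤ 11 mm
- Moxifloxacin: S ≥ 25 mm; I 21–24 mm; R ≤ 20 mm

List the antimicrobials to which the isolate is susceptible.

doxycycline, nafcillin, vancomycin

Colistin (17 mm) in 16–18 mm ⇒ Intermediate
Doxycycline (17 mm) ≥ 16 mm ⇒ susceptible
Rifampin: 21 mm is in 21–22 mm — intermediate
Nafcillin 34 mm: ≥ 24 mm — Susceptible
Clarithromycin: 12 mm is in 10–12 mm → intermediate
Vancomycin (31 mm) ≥ 23 mm → susceptible
Moxifloxacin (23 mm) in 21–24 mm ⇒ I
Fosfomycin: 16 mm is in 15–16 mm → intermediate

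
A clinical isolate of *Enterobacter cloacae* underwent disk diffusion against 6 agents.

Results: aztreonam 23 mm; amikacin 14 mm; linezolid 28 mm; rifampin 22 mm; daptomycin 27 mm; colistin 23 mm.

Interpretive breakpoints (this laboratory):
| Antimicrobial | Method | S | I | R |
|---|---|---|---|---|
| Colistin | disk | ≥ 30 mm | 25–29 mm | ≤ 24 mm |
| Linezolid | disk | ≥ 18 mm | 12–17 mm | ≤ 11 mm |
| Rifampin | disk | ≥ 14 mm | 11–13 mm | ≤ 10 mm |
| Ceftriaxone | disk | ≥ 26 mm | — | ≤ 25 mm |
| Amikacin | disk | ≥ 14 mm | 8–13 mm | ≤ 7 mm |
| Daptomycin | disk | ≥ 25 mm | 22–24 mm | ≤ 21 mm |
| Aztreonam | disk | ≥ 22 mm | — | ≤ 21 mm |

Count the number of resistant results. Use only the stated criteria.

Aztreonam 23 mm: ≥ 22 mm ⇒ S
Amikacin (14 mm) ≥ 14 mm → S
Linezolid (28 mm) ≥ 18 mm — susceptible
Rifampin 22 mm: ≥ 14 mm → S
Daptomycin 27 mm: ≥ 25 mm → susceptible
Colistin 23 mm: ≤ 24 mm → resistant
Resistant: 1

1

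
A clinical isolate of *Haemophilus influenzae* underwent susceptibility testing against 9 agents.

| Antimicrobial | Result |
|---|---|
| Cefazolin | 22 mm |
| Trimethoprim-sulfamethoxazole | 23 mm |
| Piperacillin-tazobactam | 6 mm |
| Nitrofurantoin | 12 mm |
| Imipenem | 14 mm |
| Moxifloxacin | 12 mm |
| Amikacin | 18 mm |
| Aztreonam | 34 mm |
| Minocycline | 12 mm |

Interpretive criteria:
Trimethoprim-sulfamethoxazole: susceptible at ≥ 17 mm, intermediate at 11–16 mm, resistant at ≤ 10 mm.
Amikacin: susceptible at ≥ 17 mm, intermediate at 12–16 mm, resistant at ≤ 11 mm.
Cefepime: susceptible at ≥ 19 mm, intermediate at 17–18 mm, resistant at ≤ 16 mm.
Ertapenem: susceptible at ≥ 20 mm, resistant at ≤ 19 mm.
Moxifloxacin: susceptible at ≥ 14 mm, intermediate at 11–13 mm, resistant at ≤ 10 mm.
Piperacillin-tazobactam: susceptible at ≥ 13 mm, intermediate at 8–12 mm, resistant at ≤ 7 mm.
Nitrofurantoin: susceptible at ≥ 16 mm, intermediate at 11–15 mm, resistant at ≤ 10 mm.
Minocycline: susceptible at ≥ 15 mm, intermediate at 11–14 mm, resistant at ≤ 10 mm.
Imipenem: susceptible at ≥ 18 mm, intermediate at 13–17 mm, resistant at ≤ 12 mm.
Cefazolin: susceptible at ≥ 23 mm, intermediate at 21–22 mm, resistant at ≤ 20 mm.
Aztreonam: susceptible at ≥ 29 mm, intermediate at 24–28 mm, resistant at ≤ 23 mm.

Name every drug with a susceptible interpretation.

Cefazolin (22 mm) in 21–22 mm — Intermediate
Trimethoprim-sulfamethoxazole (23 mm) ≥ 17 mm → Susceptible
Piperacillin-tazobactam (6 mm) ≤ 7 mm ⇒ R
Nitrofurantoin 12 mm: in 11–15 mm → Intermediate
Imipenem 14 mm: in 13–17 mm — intermediate
Moxifloxacin 12 mm: in 11–13 mm → Intermediate
Amikacin: 18 mm is ≥ 17 mm — susceptible
Aztreonam (34 mm) ≥ 29 mm ⇒ susceptible
Minocycline: 12 mm is in 11–14 mm → I

trimethoprim-sulfamethoxazole, amikacin, aztreonam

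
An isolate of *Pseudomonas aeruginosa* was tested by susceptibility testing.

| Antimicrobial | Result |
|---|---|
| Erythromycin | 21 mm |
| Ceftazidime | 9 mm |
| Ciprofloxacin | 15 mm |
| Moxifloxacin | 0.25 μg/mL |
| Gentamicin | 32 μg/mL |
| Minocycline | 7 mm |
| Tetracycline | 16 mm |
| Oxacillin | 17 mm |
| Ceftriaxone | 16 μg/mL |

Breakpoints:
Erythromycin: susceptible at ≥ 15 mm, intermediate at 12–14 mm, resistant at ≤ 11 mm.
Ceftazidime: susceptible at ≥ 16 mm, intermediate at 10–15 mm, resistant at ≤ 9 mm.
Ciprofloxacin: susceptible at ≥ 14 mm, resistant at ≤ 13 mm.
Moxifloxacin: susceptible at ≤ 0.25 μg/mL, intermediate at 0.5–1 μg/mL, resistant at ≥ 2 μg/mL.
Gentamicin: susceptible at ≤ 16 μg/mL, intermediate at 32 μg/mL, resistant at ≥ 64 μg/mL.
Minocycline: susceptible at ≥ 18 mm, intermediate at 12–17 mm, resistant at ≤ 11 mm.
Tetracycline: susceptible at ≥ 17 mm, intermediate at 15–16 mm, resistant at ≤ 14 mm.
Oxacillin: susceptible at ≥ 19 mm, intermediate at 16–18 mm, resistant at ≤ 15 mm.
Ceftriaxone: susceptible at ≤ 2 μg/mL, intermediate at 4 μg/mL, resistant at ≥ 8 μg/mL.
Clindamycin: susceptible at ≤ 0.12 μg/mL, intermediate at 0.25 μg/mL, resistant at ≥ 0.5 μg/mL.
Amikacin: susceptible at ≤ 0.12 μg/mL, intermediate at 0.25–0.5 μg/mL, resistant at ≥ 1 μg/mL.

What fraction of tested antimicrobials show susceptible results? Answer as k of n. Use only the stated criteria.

Erythromycin: 21 mm is ≥ 15 mm → Susceptible
Ceftazidime: 9 mm is ≤ 9 mm — Resistant
Ciprofloxacin: 15 mm is ≥ 14 mm ⇒ Susceptible
Moxifloxacin: 0.25 μg/mL is ≤ 0.25 μg/mL ⇒ S
Gentamicin (32 μg/mL) = 32 μg/mL ⇒ I
Minocycline: 7 mm is ≤ 11 mm → Resistant
Tetracycline (16 mm) in 15–16 mm — Intermediate
Oxacillin: 17 mm is in 16–18 mm — I
Ceftriaxone (16 μg/mL) ≥ 8 μg/mL — R
Susceptible: 3/9

3 of 9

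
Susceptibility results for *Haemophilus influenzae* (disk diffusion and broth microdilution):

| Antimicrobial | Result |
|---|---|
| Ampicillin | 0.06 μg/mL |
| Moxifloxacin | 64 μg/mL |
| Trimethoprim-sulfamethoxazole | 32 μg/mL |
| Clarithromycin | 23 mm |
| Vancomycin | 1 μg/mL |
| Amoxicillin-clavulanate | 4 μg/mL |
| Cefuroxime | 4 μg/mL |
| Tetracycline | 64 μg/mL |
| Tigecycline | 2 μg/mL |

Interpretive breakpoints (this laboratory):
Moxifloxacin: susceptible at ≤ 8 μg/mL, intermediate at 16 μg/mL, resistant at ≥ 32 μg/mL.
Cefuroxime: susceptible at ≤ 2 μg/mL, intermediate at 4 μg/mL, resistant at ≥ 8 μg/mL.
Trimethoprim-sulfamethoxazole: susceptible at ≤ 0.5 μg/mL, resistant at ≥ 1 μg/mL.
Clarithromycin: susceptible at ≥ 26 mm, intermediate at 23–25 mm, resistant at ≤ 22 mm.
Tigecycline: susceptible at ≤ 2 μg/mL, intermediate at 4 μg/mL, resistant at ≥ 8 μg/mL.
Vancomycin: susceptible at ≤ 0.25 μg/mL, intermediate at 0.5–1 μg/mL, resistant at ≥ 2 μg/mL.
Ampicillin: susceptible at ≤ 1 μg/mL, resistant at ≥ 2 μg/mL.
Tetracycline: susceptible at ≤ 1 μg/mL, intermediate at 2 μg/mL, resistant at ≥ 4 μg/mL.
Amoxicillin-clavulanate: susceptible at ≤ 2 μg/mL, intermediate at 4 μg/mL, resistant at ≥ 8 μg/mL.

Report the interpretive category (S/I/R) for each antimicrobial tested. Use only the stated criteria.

S, R, R, I, I, I, I, R, S

Ampicillin 0.06 μg/mL: ≤ 1 μg/mL — susceptible
Moxifloxacin: 64 μg/mL is ≥ 32 μg/mL → Resistant
Trimethoprim-sulfamethoxazole 32 μg/mL: ≥ 1 μg/mL → R
Clarithromycin (23 mm) in 23–25 mm ⇒ Intermediate
Vancomycin 1 μg/mL: in 0.5–1 μg/mL → Intermediate
Amoxicillin-clavulanate 4 μg/mL: = 4 μg/mL ⇒ Intermediate
Cefuroxime 4 μg/mL: = 4 μg/mL ⇒ intermediate
Tetracycline: 64 μg/mL is ≥ 4 μg/mL → Resistant
Tigecycline (2 μg/mL) ≤ 2 μg/mL → Susceptible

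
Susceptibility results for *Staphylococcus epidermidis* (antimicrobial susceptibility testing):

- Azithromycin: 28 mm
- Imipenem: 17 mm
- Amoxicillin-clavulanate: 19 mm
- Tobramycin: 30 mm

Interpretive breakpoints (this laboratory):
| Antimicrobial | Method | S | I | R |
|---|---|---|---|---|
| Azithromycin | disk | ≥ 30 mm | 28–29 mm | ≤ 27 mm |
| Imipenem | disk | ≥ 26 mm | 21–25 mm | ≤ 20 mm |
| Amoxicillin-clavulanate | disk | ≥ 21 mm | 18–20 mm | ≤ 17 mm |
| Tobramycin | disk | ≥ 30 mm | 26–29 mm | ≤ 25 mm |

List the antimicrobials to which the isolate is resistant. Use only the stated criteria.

Azithromycin (28 mm) in 28–29 mm ⇒ I
Imipenem 17 mm: ≤ 20 mm → resistant
Amoxicillin-clavulanate: 19 mm is in 18–20 mm ⇒ I
Tobramycin (30 mm) ≥ 30 mm → susceptible

imipenem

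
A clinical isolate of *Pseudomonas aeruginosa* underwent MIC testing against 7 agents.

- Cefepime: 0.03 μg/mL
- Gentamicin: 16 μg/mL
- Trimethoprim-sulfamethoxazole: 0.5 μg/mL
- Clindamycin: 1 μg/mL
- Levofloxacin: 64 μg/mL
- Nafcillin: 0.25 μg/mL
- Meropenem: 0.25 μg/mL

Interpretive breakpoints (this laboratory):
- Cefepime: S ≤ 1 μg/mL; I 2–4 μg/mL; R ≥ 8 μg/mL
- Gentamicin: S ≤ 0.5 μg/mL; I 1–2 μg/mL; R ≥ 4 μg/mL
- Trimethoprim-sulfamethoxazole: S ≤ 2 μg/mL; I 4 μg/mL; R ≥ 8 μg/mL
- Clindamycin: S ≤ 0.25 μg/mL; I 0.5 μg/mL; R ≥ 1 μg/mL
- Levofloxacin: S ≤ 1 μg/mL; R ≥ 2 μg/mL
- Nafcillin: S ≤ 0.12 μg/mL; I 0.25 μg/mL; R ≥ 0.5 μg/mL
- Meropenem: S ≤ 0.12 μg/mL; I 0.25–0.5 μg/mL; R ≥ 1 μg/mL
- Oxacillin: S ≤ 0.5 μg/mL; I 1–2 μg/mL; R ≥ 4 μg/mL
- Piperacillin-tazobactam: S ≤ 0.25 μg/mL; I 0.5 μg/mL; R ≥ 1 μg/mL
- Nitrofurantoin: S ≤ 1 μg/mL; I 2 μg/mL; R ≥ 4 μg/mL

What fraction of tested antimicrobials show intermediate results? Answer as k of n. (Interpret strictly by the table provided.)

2 of 7

Cefepime (0.03 μg/mL) ≤ 1 μg/mL ⇒ Susceptible
Gentamicin (16 μg/mL) ≥ 4 μg/mL — resistant
Trimethoprim-sulfamethoxazole 0.5 μg/mL: ≤ 2 μg/mL — susceptible
Clindamycin (1 μg/mL) ≥ 1 μg/mL ⇒ R
Levofloxacin: 64 μg/mL is ≥ 2 μg/mL ⇒ Resistant
Nafcillin 0.25 μg/mL: = 0.25 μg/mL → Intermediate
Meropenem (0.25 μg/mL) in 0.25–0.5 μg/mL ⇒ intermediate
Intermediate: 2/7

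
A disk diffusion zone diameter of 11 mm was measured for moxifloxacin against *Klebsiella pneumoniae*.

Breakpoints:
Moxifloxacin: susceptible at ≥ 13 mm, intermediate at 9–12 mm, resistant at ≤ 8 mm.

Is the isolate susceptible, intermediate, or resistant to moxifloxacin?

Intermediate

Moxifloxacin: 11 mm is in 9–12 mm → I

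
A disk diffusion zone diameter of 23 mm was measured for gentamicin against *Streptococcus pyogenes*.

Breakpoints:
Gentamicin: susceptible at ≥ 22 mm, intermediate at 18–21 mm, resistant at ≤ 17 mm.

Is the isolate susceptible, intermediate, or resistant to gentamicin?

Susceptible

Gentamicin 23 mm: ≥ 22 mm → susceptible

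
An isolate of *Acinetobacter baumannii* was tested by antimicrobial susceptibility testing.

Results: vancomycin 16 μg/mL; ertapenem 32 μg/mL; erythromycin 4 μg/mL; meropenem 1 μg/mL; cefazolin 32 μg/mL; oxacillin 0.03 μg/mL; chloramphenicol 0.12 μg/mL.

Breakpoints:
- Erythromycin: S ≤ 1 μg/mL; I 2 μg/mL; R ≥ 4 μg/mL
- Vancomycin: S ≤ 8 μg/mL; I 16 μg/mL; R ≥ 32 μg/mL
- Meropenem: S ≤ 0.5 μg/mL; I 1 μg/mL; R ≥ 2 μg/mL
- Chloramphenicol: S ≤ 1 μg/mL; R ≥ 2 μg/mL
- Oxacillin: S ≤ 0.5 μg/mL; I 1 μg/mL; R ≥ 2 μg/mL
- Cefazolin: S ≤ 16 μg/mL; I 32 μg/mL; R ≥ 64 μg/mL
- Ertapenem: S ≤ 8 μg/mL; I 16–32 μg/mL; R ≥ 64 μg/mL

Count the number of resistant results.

1

Vancomycin (16 μg/mL) = 16 μg/mL — Intermediate
Ertapenem (32 μg/mL) in 16–32 μg/mL — I
Erythromycin: 4 μg/mL is ≥ 4 μg/mL → resistant
Meropenem: 1 μg/mL is = 1 μg/mL → intermediate
Cefazolin (32 μg/mL) = 32 μg/mL ⇒ I
Oxacillin 0.03 μg/mL: ≤ 0.5 μg/mL — Susceptible
Chloramphenicol (0.12 μg/mL) ≤ 1 μg/mL — susceptible
Resistant: 1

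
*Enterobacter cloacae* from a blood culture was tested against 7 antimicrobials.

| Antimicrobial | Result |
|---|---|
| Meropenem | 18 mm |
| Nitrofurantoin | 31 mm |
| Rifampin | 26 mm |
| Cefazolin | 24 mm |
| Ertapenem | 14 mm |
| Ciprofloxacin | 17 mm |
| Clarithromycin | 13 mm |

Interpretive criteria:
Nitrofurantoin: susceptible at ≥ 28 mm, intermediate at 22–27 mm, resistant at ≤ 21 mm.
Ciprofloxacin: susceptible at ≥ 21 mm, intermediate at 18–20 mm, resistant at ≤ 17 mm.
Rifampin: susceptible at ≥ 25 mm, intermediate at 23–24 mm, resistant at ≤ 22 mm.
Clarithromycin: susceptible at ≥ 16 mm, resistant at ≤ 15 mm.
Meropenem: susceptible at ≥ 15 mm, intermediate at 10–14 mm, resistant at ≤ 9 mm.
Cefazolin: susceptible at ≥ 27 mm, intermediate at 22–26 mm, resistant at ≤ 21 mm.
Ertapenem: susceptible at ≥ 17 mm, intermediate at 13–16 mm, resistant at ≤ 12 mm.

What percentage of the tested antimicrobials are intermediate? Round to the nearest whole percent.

29%

Meropenem 18 mm: ≥ 15 mm ⇒ susceptible
Nitrofurantoin: 31 mm is ≥ 28 mm — Susceptible
Rifampin 26 mm: ≥ 25 mm → S
Cefazolin (24 mm) in 22–26 mm — I
Ertapenem (14 mm) in 13–16 mm — intermediate
Ciprofloxacin 17 mm: ≤ 17 mm ⇒ Resistant
Clarithromycin: 13 mm is ≤ 15 mm → resistant
Intermediate: 2/7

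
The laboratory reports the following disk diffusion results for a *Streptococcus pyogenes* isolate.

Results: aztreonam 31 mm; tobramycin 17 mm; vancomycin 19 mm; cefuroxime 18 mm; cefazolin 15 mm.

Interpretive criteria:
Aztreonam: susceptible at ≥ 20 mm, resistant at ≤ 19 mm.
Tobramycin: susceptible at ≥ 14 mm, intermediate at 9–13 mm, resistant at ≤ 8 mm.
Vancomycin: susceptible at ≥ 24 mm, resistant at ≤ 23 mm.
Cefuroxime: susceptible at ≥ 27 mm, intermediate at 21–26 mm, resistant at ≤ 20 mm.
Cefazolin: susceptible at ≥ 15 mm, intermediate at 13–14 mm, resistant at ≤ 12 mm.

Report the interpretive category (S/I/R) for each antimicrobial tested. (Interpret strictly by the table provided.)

Aztreonam: 31 mm is ≥ 20 mm — S
Tobramycin (17 mm) ≥ 14 mm → Susceptible
Vancomycin (19 mm) ≤ 23 mm ⇒ Resistant
Cefuroxime 18 mm: ≤ 20 mm → Resistant
Cefazolin 15 mm: ≥ 15 mm ⇒ susceptible

S, S, R, R, S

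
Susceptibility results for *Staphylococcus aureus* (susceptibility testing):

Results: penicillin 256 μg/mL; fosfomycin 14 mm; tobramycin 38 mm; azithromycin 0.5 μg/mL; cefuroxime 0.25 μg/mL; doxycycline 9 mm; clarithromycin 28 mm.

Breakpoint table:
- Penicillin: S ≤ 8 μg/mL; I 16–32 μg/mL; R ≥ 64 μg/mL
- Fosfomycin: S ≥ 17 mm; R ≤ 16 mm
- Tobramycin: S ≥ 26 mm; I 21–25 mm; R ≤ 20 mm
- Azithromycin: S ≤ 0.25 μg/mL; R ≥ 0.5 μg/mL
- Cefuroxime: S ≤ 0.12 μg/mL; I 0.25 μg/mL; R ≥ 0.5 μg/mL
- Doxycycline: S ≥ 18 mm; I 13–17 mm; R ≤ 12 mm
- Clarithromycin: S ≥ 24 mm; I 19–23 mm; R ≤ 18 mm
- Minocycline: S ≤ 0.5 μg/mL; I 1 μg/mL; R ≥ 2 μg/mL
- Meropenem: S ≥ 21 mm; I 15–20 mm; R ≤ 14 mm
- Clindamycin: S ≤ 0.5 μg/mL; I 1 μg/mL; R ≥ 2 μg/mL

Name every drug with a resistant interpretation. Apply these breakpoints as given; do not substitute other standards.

penicillin, fosfomycin, azithromycin, doxycycline

Penicillin (256 μg/mL) ≥ 64 μg/mL ⇒ Resistant
Fosfomycin (14 mm) ≤ 16 mm — Resistant
Tobramycin (38 mm) ≥ 26 mm — Susceptible
Azithromycin: 0.5 μg/mL is ≥ 0.5 μg/mL — R
Cefuroxime: 0.25 μg/mL is = 0.25 μg/mL — intermediate
Doxycycline 9 mm: ≤ 12 mm ⇒ Resistant
Clarithromycin: 28 mm is ≥ 24 mm ⇒ Susceptible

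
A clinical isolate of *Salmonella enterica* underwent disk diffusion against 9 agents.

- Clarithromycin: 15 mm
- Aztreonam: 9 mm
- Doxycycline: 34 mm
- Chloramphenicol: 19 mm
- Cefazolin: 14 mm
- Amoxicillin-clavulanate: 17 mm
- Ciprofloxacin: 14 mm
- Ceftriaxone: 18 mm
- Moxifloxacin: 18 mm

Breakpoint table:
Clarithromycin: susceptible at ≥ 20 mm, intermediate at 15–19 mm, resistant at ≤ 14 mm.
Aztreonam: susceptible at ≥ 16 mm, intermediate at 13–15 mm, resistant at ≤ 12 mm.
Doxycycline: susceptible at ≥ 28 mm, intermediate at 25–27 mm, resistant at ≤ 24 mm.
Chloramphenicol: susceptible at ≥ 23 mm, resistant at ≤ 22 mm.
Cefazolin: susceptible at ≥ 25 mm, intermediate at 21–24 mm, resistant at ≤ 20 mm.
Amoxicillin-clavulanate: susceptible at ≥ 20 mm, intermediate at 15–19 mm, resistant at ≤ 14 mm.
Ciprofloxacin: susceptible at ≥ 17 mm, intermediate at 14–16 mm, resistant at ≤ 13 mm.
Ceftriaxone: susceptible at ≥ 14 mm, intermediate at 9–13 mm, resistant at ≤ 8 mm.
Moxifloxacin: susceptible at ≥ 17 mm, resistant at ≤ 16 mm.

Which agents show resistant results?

Clarithromycin (15 mm) in 15–19 mm ⇒ I
Aztreonam: 9 mm is ≤ 12 mm — resistant
Doxycycline (34 mm) ≥ 28 mm — S
Chloramphenicol: 19 mm is ≤ 22 mm → R
Cefazolin: 14 mm is ≤ 20 mm ⇒ Resistant
Amoxicillin-clavulanate: 17 mm is in 15–19 mm → I
Ciprofloxacin 14 mm: in 14–16 mm → Intermediate
Ceftriaxone 18 mm: ≥ 14 mm → susceptible
Moxifloxacin: 18 mm is ≥ 17 mm ⇒ Susceptible

aztreonam, chloramphenicol, cefazolin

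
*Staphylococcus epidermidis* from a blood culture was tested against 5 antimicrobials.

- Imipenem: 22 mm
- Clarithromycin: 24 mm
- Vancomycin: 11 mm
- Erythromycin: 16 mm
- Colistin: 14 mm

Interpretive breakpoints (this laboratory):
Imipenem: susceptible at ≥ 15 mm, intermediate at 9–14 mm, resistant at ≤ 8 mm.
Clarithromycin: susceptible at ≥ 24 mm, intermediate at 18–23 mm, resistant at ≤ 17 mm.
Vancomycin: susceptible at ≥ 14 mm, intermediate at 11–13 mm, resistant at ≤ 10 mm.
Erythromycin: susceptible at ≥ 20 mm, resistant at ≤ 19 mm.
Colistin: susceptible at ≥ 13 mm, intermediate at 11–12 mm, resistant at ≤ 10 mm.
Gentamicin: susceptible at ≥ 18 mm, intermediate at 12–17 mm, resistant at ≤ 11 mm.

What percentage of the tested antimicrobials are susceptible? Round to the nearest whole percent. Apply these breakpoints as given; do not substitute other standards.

60%

Imipenem: 22 mm is ≥ 15 mm — susceptible
Clarithromycin (24 mm) ≥ 24 mm — susceptible
Vancomycin 11 mm: in 11–13 mm — Intermediate
Erythromycin (16 mm) ≤ 19 mm → R
Colistin 14 mm: ≥ 13 mm — susceptible
Susceptible: 3/5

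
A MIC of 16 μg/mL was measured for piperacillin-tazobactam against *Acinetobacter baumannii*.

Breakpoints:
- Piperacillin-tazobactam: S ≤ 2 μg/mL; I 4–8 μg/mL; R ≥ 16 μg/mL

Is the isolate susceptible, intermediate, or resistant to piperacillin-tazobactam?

Resistant

Piperacillin-tazobactam 16 μg/mL: ≥ 16 μg/mL ⇒ resistant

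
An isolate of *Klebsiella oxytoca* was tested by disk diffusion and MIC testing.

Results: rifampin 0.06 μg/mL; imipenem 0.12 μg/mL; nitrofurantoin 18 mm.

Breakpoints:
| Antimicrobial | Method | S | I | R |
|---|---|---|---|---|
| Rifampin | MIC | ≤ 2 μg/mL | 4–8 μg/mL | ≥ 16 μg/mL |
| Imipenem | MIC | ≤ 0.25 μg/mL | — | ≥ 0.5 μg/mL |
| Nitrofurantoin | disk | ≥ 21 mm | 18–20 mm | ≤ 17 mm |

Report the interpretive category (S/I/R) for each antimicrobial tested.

Rifampin: 0.06 μg/mL is ≤ 2 μg/mL ⇒ Susceptible
Imipenem: 0.12 μg/mL is ≤ 0.25 μg/mL → S
Nitrofurantoin 18 mm: in 18–20 mm — I

S, S, I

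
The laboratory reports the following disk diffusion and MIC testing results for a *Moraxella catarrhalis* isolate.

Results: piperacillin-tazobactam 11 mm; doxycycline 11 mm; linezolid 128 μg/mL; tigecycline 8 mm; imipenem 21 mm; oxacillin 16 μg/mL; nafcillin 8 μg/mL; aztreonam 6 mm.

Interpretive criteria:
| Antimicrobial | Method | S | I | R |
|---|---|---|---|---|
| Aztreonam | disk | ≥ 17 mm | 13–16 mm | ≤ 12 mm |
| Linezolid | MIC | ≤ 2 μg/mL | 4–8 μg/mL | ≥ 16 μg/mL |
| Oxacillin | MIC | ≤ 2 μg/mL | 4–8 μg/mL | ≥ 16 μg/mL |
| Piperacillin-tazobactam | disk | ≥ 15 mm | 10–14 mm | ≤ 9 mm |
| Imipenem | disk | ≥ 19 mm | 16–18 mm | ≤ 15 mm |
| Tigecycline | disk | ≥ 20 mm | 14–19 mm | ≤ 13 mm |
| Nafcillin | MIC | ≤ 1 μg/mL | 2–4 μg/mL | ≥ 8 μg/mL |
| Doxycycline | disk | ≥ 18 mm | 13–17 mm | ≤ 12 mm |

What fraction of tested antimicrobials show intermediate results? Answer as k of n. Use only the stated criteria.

1 of 8

Piperacillin-tazobactam 11 mm: in 10–14 mm — I
Doxycycline 11 mm: ≤ 12 mm → Resistant
Linezolid 128 μg/mL: ≥ 16 μg/mL → Resistant
Tigecycline (8 mm) ≤ 13 mm ⇒ R
Imipenem (21 mm) ≥ 19 mm → Susceptible
Oxacillin (16 μg/mL) ≥ 16 μg/mL → resistant
Nafcillin 8 μg/mL: ≥ 8 μg/mL — Resistant
Aztreonam: 6 mm is ≤ 12 mm → Resistant
Intermediate: 1/8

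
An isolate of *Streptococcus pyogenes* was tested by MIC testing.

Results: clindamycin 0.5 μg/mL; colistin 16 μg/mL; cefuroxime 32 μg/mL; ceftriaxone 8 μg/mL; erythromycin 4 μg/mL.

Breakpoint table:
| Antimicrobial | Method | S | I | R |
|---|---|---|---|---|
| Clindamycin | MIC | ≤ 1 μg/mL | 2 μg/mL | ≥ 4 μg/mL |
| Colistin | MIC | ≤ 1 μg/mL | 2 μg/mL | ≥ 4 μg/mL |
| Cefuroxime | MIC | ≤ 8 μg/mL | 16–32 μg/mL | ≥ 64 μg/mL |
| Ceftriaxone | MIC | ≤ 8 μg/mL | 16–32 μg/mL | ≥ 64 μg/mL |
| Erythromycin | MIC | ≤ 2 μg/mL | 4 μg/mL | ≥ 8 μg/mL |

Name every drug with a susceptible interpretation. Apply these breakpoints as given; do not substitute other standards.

clindamycin, ceftriaxone

Clindamycin (0.5 μg/mL) ≤ 1 μg/mL — susceptible
Colistin: 16 μg/mL is ≥ 4 μg/mL ⇒ Resistant
Cefuroxime 32 μg/mL: in 16–32 μg/mL ⇒ I
Ceftriaxone: 8 μg/mL is ≤ 8 μg/mL — S
Erythromycin: 4 μg/mL is = 4 μg/mL ⇒ I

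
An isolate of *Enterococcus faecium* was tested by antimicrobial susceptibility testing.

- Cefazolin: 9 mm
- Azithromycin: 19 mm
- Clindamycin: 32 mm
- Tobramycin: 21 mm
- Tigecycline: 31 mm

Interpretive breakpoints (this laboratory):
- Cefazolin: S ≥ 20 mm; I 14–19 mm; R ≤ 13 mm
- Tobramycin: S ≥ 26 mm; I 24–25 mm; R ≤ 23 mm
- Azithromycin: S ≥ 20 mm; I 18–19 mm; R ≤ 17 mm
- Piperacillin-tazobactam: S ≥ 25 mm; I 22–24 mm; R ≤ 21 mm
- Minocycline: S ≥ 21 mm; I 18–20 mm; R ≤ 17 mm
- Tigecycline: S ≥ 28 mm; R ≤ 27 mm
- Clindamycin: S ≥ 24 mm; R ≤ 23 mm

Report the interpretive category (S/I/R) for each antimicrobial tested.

Cefazolin: 9 mm is ≤ 13 mm → resistant
Azithromycin 19 mm: in 18–19 mm ⇒ I
Clindamycin 32 mm: ≥ 24 mm — susceptible
Tobramycin (21 mm) ≤ 23 mm — R
Tigecycline 31 mm: ≥ 28 mm → S

R, I, S, R, S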